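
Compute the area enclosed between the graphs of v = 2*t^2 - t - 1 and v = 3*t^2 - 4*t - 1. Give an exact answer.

9/2

Set the curves equal: 2*t^2 - t - 1 = 3*t^2 - 4*t - 1, so -t^2 + 3*t = 0, which factors as -t*(t - 3) = 0. The curves meet at t = 0, 3.
On [0, 3], v = 2*t^2 - t - 1 is on top; that piece has area ∫[0,3] (-t^2 + 3*t) dt = 9/2.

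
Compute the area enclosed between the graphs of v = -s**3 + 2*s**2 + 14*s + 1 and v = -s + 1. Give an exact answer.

Set the curves equal: -s**3 + 2*s**2 + 14*s + 1 = -s + 1, so -s**3 + 2*s**2 + 15*s = 0, which factors as -s*(s - 5)*(s + 3) = 0. The curves meet at s = -3, 0, 5.
On [-3, 0], v = -s + 1 is on top; that piece has area ∫[-3,0] (-(-s**3 + 2*s**2 + 15*s)) ds = 117/4.
On [0, 5], v = -s**3 + 2*s**2 + 14*s + 1 is on top; that piece has area ∫[0,5] (-s**3 + 2*s**2 + 15*s) ds = 1375/12.
Total enclosed area = 117/4 + 1375/12 = 863/6.

863/6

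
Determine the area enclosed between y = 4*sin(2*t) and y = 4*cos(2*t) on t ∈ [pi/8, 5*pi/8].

4*sqrt(2)

On [pi/8, 5*pi/8], (4*sin(2*t)) - (4*cos(2*t)) = 4*sin(2*t) - 4*cos(2*t) is ≥ 0 throughout, so the area is a single integral of |4*sin(2*t) - 4*cos(2*t)|.
∫[pi/8,5*pi/8] (4*sin(2*t) - 4*cos(2*t)) dt = 4*sqrt(2).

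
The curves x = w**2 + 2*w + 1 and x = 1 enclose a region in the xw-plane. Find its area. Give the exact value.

4/3

Both boundary curves give x as a function of w, so integrate with respect to w. Setting them equal: w**2 + 2*w = 0, i.e. w*(w + 2) = 0, so they meet at w = -2, 0.
For w in [-2, 0], x = w**2 + 2*w + 1 is on the left; area = ∫[-2,0] (-(w**2 + 2*w)) dw = 4/3.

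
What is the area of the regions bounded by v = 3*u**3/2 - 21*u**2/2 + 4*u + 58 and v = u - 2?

1741/8

Set the curves equal: 3*u**3/2 - 21*u**2/2 + 4*u + 58 = u - 2, so 3*u**3/2 - 21*u**2/2 + 3*u + 60 = 0, which factors as 3*(u - 5)*(u - 4)*(u + 2)/2 = 0. The curves meet at u = -2, 4, 5.
On [-2, 4], v = 3*u**3/2 - 21*u**2/2 + 4*u + 58 is on top; that piece has area ∫[-2,4] (3*u**3/2 - 21*u**2/2 + 3*u + 60) du = 216.
On [4, 5], v = u - 2 is on top; that piece has area ∫[4,5] (-(3*u**3/2 - 21*u**2/2 + 3*u + 60)) du = 13/8.
Total enclosed area = 216 + 13/8 = 1741/8.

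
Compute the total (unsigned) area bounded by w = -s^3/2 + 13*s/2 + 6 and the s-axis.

407/8

The curve meets the s-axis where -s^3/2 + 13*s/2 + 6 = 0, i.e. -(s - 4)*(s + 1)*(s + 3)/2 = 0, at s = -3, -1, 4.
On [-3, -1] the curve lies below the axis; ∫[-3,-1] (-s^3/2 + 13*s/2 + 6) ds = -4, giving area 4.
On [-1, 4] the curve lies above the axis; ∫[-1,4] (-s^3/2 + 13*s/2 + 6) ds = 375/8, giving area 375/8.
Total area = 4 + 375/8 = 407/8.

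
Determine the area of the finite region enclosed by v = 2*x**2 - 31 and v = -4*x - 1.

Set the curves equal: 2*x**2 - 31 = -4*x - 1, so 2*x**2 + 4*x - 30 = 0, which factors as 2*(x - 3)*(x + 5) = 0. The curves meet at x = -5, 3.
On [-5, 3], v = -4*x - 1 is on top; that piece has area ∫[-5,3] (-(2*x**2 + 4*x - 30)) dx = 512/3.

512/3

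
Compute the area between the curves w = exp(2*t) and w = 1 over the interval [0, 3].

On [0, 3], (exp(2*t)) - (1) = exp(2*t) - 1 is ≥ 0 throughout, so the area is a single integral of |exp(2*t) - 1|.
∫[0,3] (exp(2*t) - 1) dt = -7/2 + exp(6)/2.

-7/2 + exp(6)/2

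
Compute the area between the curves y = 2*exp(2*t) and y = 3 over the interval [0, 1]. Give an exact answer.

-5 - 7*log(2)/2 + log(6)/2 + 5*log(3)/2 + exp(2)

The difference (2*exp(2*t)) - (3) = 2*exp(2*t) - 3 changes sign at t = -log(2)/2 + log(3)/2 inside [0, 1], so split the integral there.
∫[0,-log(2)/2 + log(3)/2] (2*exp(2*t) - 3) dt = log(2*sqrt(6)/9) + 1/2; the area of that piece is -1/2 + log(3*sqrt(6)/4).
∫[-log(2)/2 + log(3)/2,1] (2*exp(2*t) - 3) dt = -9/2 - 3*log(2)/2 + 3*log(3)/2 + exp(2).
Total area = (-1/2 + log(3*sqrt(6)/4)) + (-9/2 - 3*log(2)/2 + 3*log(3)/2 + exp(2)) = -5 - 7*log(2)/2 + log(6)/2 + 5*log(3)/2 + exp(2).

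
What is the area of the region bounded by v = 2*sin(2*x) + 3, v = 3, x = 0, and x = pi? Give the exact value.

4

The difference (2*sin(2*x) + 3) - (3) = 2*sin(2*x) changes sign at x = pi/2 inside [0, pi], so split the integral there.
∫[0,pi/2] (2*sin(2*x)) dx = 2.
∫[pi/2,pi] (2*sin(2*x)) dx = -2; the area of that piece is 2.
Total area = 2 + 2 = 4.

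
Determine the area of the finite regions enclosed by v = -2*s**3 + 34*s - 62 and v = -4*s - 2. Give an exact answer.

517

Set the curves equal: -2*s**3 + 34*s - 62 = -4*s - 2, so -2*s**3 + 38*s - 60 = 0, which factors as -2*(s - 3)*(s - 2)*(s + 5) = 0. The curves meet at s = -5, 2, 3.
On [-5, 2], v = -4*s - 2 is on top; that piece has area ∫[-5,2] (-(-2*s**3 + 38*s - 60)) ds = 1029/2.
On [2, 3], v = -2*s**3 + 34*s - 62 is on top; that piece has area ∫[2,3] (-2*s**3 + 38*s - 60) ds = 5/2.
Total enclosed area = 1029/2 + 5/2 = 517.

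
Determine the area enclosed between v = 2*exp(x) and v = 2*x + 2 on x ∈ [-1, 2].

-9 - 2*exp(-1) + 2*exp(2)

On [-1, 2], (2*exp(x)) - (2*x + 2) = -2*x + 2*exp(x) - 2 is ≥ 0 throughout, so the area is a single integral of |-2*x + 2*exp(x) - 2|.
∫[-1,2] (-2*x + 2*exp(x) - 2) dx = -9 - 2*exp(-1) + 2*exp(2).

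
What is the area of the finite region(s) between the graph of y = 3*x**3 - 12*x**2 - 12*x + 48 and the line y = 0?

148

The curve meets the x-axis where 3*x**3 - 12*x**2 - 12*x + 48 = 0, i.e. 3*(x - 4)*(x - 2)*(x + 2) = 0, at x = -2, 2, 4.
On [-2, 2] the curve lies above the axis; ∫[-2,2] (3*x**3 - 12*x**2 - 12*x + 48) dx = 128, giving area 128.
On [2, 4] the curve lies below the axis; ∫[2,4] (3*x**3 - 12*x**2 - 12*x + 48) dx = -20, giving area 20.
Total area = 128 + 20 = 148.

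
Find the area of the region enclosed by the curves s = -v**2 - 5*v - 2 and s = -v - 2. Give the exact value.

Both boundary curves give s as a function of v, so integrate with respect to v. Setting them equal: -v**2 - 4*v = 0, i.e. -v*(v + 4) = 0, so they meet at v = -4, 0.
For v in [-4, 0], s = -v**2 - 5*v - 2 is on the right; area = ∫[-4,0] (-v**2 - 4*v) dv = 32/3.

32/3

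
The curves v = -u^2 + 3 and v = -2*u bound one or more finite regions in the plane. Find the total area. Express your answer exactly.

Set the curves equal: -u^2 + 3 = -2*u, so -u^2 + 2*u + 3 = 0, which factors as -(u - 3)*(u + 1) = 0. The curves meet at u = -1, 3.
On [-1, 3], v = -u^2 + 3 is on top; that piece has area ∫[-1,3] (-u^2 + 2*u + 3) du = 32/3.

32/3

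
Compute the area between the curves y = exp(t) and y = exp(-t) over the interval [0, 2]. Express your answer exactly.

-2 + exp(-2) + exp(2)

On [0, 2], (exp(t)) - (exp(-t)) = exp(t) - exp(-t) is ≥ 0 throughout, so the area is a single integral of |exp(t) - exp(-t)|.
∫[0,2] (exp(t) - exp(-t)) dt = -2 + exp(-2) + exp(2).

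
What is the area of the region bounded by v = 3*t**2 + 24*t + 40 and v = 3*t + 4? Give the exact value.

Set the curves equal: 3*t**2 + 24*t + 40 = 3*t + 4, so 3*t**2 + 21*t + 36 = 0, which factors as 3*(t + 3)*(t + 4) = 0. The curves meet at t = -4, -3.
On [-4, -3], v = 3*t + 4 is on top; that piece has area ∫[-4,-3] (-(3*t**2 + 21*t + 36)) dt = 1/2.

1/2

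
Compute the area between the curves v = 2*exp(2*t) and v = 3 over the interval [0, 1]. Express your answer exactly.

-5 - 7*log(2)/2 + log(6)/2 + 5*log(3)/2 + exp(2)

The difference (2*exp(2*t)) - (3) = 2*exp(2*t) - 3 changes sign at t = -log(2)/2 + log(3)/2 inside [0, 1], so split the integral there.
∫[0,-log(2)/2 + log(3)/2] (2*exp(2*t) - 3) dt = log(2*sqrt(6)/9) + 1/2; the area of that piece is -1/2 + log(3*sqrt(6)/4).
∫[-log(2)/2 + log(3)/2,1] (2*exp(2*t) - 3) dt = -9/2 - 3*log(2)/2 + 3*log(3)/2 + exp(2).
Total area = (-1/2 + log(3*sqrt(6)/4)) + (-9/2 - 3*log(2)/2 + 3*log(3)/2 + exp(2)) = -5 - 7*log(2)/2 + log(6)/2 + 5*log(3)/2 + exp(2).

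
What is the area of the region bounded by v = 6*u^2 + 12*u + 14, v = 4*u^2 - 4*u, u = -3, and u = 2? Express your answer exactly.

The difference (6*u^2 + 12*u + 14) - (4*u^2 - 4*u) = 2*u^2 + 16*u + 14 changes sign at u = -1 inside [-3, 2], so split the integral there.
∫[-3,-1] (2*u^2 + 16*u + 14) du = -56/3; the area of that piece is 56/3.
∫[-1,2] (2*u^2 + 16*u + 14) du = 72.
Total area = 56/3 + 72 = 272/3.

272/3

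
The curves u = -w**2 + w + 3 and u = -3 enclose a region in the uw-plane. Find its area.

125/6

Both boundary curves give u as a function of w, so integrate with respect to w. Setting them equal: -w**2 + w + 6 = 0, i.e. -(w - 3)*(w + 2) = 0, so they meet at w = -2, 3.
For w in [-2, 3], u = -w**2 + w + 3 is on the right; area = ∫[-2,3] (-w**2 + w + 6) dw = 125/6.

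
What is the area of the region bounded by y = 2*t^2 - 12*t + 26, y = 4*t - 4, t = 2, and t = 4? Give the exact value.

The difference (2*t^2 - 12*t + 26) - (4*t - 4) = 2*t^2 - 16*t + 30 changes sign at t = 3 inside [2, 4], so split the integral there.
∫[2,3] (2*t^2 - 16*t + 30) dt = 8/3.
∫[3,4] (2*t^2 - 16*t + 30) dt = -4/3; the area of that piece is 4/3.
Total area = 8/3 + 4/3 = 4.

4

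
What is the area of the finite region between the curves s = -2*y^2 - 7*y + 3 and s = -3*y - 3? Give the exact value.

Both boundary curves give s as a function of y, so integrate with respect to y. Setting them equal: -2*y^2 - 4*y + 6 = 0, i.e. -2*(y - 1)*(y + 3) = 0, so they meet at y = -3, 1.
For y in [-3, 1], s = -2*y^2 - 7*y + 3 is on the right; area = ∫[-3,1] (-2*y^2 - 4*y + 6) dy = 64/3.

64/3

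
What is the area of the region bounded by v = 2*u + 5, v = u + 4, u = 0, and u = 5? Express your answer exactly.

35/2

On [0, 5], (2*u + 5) - (u + 4) = u + 1 is ≥ 0 throughout, so the area is a single integral of |u + 1|.
∫[0,5] (u + 1) du = 35/2.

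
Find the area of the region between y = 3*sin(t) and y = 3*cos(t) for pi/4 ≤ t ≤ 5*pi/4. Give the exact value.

6*sqrt(2)

On [pi/4, 5*pi/4], (3*sin(t)) - (3*cos(t)) = 3*sin(t) - 3*cos(t) is ≥ 0 throughout, so the area is a single integral of |3*sin(t) - 3*cos(t)|.
∫[pi/4,5*pi/4] (3*sin(t) - 3*cos(t)) dt = 6*sqrt(2).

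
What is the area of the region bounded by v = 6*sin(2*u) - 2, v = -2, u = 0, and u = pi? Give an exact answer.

The difference (6*sin(2*u) - 2) - (-2) = 6*sin(2*u) changes sign at u = pi/2 inside [0, pi], so split the integral there.
∫[0,pi/2] (6*sin(2*u)) du = 6.
∫[pi/2,pi] (6*sin(2*u)) du = -6; the area of that piece is 6.
Total area = 6 + 6 = 12.

12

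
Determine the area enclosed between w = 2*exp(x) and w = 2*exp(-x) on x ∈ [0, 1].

On [0, 1], (2*exp(x)) - (2*exp(-x)) = 2*exp(x) - 2*exp(-x) is ≥ 0 throughout, so the area is a single integral of |2*exp(x) - 2*exp(-x)|.
∫[0,1] (2*exp(x) - 2*exp(-x)) dx = -4 + 2*exp(-1) + 2*exp(1).

-4 + 2*exp(-1) + 2*exp(1)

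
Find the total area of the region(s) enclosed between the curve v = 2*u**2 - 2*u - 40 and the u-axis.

243

The curve meets the u-axis where 2*u**2 - 2*u - 40 = 0, i.e. 2*(u - 5)*(u + 4) = 0, at u = -4, 5.
On [-4, 5] the curve lies below the axis; ∫[-4,5] (2*u**2 - 2*u - 40) du = -243, giving area 243.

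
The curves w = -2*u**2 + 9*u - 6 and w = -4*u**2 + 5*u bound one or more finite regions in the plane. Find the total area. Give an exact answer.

Set the curves equal: -2*u**2 + 9*u - 6 = -4*u**2 + 5*u, so 2*u**2 + 4*u - 6 = 0, which factors as 2*(u - 1)*(u + 3) = 0. The curves meet at u = -3, 1.
On [-3, 1], w = -4*u**2 + 5*u is on top; that piece has area ∫[-3,1] (-(2*u**2 + 4*u - 6)) du = 64/3.

64/3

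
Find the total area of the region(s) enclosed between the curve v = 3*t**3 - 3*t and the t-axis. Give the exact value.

The curve meets the t-axis where 3*t**3 - 3*t = 0, i.e. 3*t*(t - 1)*(t + 1) = 0, at t = -1, 0, 1.
On [-1, 0] the curve lies above the axis; ∫[-1,0] (3*t**3 - 3*t) dt = 3/4, giving area 3/4.
On [0, 1] the curve lies below the axis; ∫[0,1] (3*t**3 - 3*t) dt = -3/4, giving area 3/4.
Total area = 3/4 + 3/4 = 3/2.

3/2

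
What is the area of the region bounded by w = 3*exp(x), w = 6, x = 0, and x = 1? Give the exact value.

The difference (3*exp(x)) - (6) = 3*exp(x) - 6 changes sign at x = log(2) inside [0, 1], so split the integral there.
∫[0,log(2)] (3*exp(x) - 6) dx = 3 - log(64); the area of that piece is -3 + log(64).
∫[log(2),1] (3*exp(x) - 6) dx = -12 + 6*log(2) + 3*exp(1).
Total area = (-3 + log(64)) + (-12 + 6*log(2) + 3*exp(1)) = -15 + 3*exp(1) + 12*log(2).

-15 + 3*exp(1) + 12*log(2)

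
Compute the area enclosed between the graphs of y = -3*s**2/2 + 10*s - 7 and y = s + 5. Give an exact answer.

2

Set the curves equal: -3*s**2/2 + 10*s - 7 = s + 5, so -3*s**2/2 + 9*s - 12 = 0, which factors as -3*(s - 4)*(s - 2)/2 = 0. The curves meet at s = 2, 4.
On [2, 4], y = -3*s**2/2 + 10*s - 7 is on top; that piece has area ∫[2,4] (-3*s**2/2 + 9*s - 12) ds = 2.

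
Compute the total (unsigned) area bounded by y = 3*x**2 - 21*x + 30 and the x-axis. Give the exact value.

27/2

The curve meets the x-axis where 3*x**2 - 21*x + 30 = 0, i.e. 3*(x - 5)*(x - 2) = 0, at x = 2, 5.
On [2, 5] the curve lies below the axis; ∫[2,5] (3*x**2 - 21*x + 30) dx = -27/2, giving area 27/2.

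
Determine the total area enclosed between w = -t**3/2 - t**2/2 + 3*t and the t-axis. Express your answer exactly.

253/24

The curve meets the t-axis where -t**3/2 - t**2/2 + 3*t = 0, i.e. -t*(t - 2)*(t + 3)/2 = 0, at t = -3, 0, 2.
On [-3, 0] the curve lies below the axis; ∫[-3,0] (-t**3/2 - t**2/2 + 3*t) dt = -63/8, giving area 63/8.
On [0, 2] the curve lies above the axis; ∫[0,2] (-t**3/2 - t**2/2 + 3*t) dt = 8/3, giving area 8/3.
Total area = 63/8 + 8/3 = 253/24.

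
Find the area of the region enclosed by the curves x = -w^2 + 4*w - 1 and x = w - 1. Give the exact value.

9/2

Both boundary curves give x as a function of w, so integrate with respect to w. Setting them equal: -w^2 + 3*w = 0, i.e. -w*(w - 3) = 0, so they meet at w = 0, 3.
For w in [0, 3], x = -w^2 + 4*w - 1 is on the right; area = ∫[0,3] (-w^2 + 3*w) dw = 9/2.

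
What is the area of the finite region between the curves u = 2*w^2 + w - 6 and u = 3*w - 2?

9

Both boundary curves give u as a function of w, so integrate with respect to w. Setting them equal: 2*w^2 - 2*w - 4 = 0, i.e. 2*(w - 2)*(w + 1) = 0, so they meet at w = -1, 2.
For w in [-1, 2], u = 2*w^2 + w - 6 is on the left; area = ∫[-1,2] (-(2*w^2 - 2*w - 4)) dw = 9.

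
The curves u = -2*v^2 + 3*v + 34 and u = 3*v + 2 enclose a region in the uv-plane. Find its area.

512/3

Both boundary curves give u as a function of v, so integrate with respect to v. Setting them equal: -2*v^2 + 32 = 0, i.e. -2*(v - 4)*(v + 4) = 0, so they meet at v = -4, 4.
For v in [-4, 4], u = -2*v^2 + 3*v + 34 is on the right; area = ∫[-4,4] (-2*v^2 + 32) dv = 512/3.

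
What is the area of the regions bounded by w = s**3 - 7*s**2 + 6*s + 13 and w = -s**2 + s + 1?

131/4

Set the curves equal: s**3 - 7*s**2 + 6*s + 13 = -s**2 + s + 1, so s**3 - 6*s**2 + 5*s + 12 = 0, which factors as (s - 4)*(s - 3)*(s + 1) = 0. The curves meet at s = -1, 3, 4.
On [-1, 3], w = s**3 - 7*s**2 + 6*s + 13 is on top; that piece has area ∫[-1,3] (s**3 - 6*s**2 + 5*s + 12) ds = 32.
On [3, 4], w = -s**2 + s + 1 is on top; that piece has area ∫[3,4] (-(s**3 - 6*s**2 + 5*s + 12)) ds = 3/4.
Total enclosed area = 32 + 3/4 = 131/4.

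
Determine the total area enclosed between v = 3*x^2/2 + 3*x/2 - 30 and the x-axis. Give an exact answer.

729/4

The curve meets the x-axis where 3*x^2/2 + 3*x/2 - 30 = 0, i.e. 3*(x - 4)*(x + 5)/2 = 0, at x = -5, 4.
On [-5, 4] the curve lies below the axis; ∫[-5,4] (3*x^2/2 + 3*x/2 - 30) dx = -729/4, giving area 729/4.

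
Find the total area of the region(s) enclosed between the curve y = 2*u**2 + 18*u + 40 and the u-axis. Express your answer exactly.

The curve meets the u-axis where 2*u**2 + 18*u + 40 = 0, i.e. 2*(u + 4)*(u + 5) = 0, at u = -5, -4.
On [-5, -4] the curve lies below the axis; ∫[-5,-4] (2*u**2 + 18*u + 40) du = -1/3, giving area 1/3.

1/3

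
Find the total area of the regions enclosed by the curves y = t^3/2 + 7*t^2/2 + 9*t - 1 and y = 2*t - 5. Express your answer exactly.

37/24

Set the curves equal: t^3/2 + 7*t^2/2 + 9*t - 1 = 2*t - 5, so t^3/2 + 7*t^2/2 + 7*t + 4 = 0, which factors as (t + 1)*(t + 2)*(t + 4)/2 = 0. The curves meet at t = -4, -2, -1.
On [-4, -2], y = t^3/2 + 7*t^2/2 + 9*t - 1 is on top; that piece has area ∫[-4,-2] (t^3/2 + 7*t^2/2 + 7*t + 4) dt = 4/3.
On [-2, -1], y = 2*t - 5 is on top; that piece has area ∫[-2,-1] (-(t^3/2 + 7*t^2/2 + 7*t + 4)) dt = 5/24.
Total enclosed area = 4/3 + 5/24 = 37/24.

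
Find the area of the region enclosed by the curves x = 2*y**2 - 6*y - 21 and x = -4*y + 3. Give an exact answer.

343/3

Both boundary curves give x as a function of y, so integrate with respect to y. Setting them equal: 2*y**2 - 2*y - 24 = 0, i.e. 2*(y - 4)*(y + 3) = 0, so they meet at y = -3, 4.
For y in [-3, 4], x = 2*y**2 - 6*y - 21 is on the left; area = ∫[-3,4] (-(2*y**2 - 2*y - 24)) dy = 343/3.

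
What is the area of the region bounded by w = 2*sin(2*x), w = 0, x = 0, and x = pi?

4

The difference (2*sin(2*x)) - (0) = 2*sin(2*x) changes sign at x = pi/2 inside [0, pi], so split the integral there.
∫[0,pi/2] (2*sin(2*x)) dx = 2.
∫[pi/2,pi] (2*sin(2*x)) dx = -2; the area of that piece is 2.
Total area = 2 + 2 = 4.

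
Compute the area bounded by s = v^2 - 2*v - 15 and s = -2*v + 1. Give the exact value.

Both boundary curves give s as a function of v, so integrate with respect to v. Setting them equal: v^2 - 16 = 0, i.e. (v - 4)*(v + 4) = 0, so they meet at v = -4, 4.
For v in [-4, 4], s = v^2 - 2*v - 15 is on the left; area = ∫[-4,4] (-(v^2 - 16)) dv = 256/3.

256/3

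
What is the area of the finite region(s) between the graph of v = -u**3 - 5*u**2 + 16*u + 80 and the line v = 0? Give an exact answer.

5137/12

The curve meets the u-axis where -u**3 - 5*u**2 + 16*u + 80 = 0, i.e. -(u - 4)*(u + 4)*(u + 5) = 0, at u = -5, -4, 4.
On [-5, -4] the curve lies below the axis; ∫[-5,-4] (-u**3 - 5*u**2 + 16*u + 80) du = -17/12, giving area 17/12.
On [-4, 4] the curve lies above the axis; ∫[-4,4] (-u**3 - 5*u**2 + 16*u + 80) du = 1280/3, giving area 1280/3.
Total area = 17/12 + 1280/3 = 5137/12.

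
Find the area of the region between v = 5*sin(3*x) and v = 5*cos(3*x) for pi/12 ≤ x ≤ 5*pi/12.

10*sqrt(2)/3

On [pi/12, 5*pi/12], (5*sin(3*x)) - (5*cos(3*x)) = 5*sin(3*x) - 5*cos(3*x) is ≥ 0 throughout, so the area is a single integral of |5*sin(3*x) - 5*cos(3*x)|.
∫[pi/12,5*pi/12] (5*sin(3*x) - 5*cos(3*x)) dx = 10*sqrt(2)/3.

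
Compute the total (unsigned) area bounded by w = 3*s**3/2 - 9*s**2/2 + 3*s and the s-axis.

The curve meets the s-axis where 3*s**3/2 - 9*s**2/2 + 3*s = 0, i.e. 3*s*(s - 2)*(s - 1)/2 = 0, at s = 0, 1, 2.
On [0, 1] the curve lies above the axis; ∫[0,1] (3*s**3/2 - 9*s**2/2 + 3*s) ds = 3/8, giving area 3/8.
On [1, 2] the curve lies below the axis; ∫[1,2] (3*s**3/2 - 9*s**2/2 + 3*s) ds = -3/8, giving area 3/8.
Total area = 3/8 + 3/8 = 3/4.

3/4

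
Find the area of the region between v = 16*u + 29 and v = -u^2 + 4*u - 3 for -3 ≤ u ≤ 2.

On [-3, 2], (16*u + 29) - (-u^2 + 4*u - 3) = u^2 + 12*u + 32 is ≥ 0 throughout, so the area is a single integral of |u^2 + 12*u + 32|.
∫[-3,2] (u^2 + 12*u + 32) du = 425/3.

425/3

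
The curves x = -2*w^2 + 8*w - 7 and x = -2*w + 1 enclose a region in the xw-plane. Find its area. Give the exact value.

Both boundary curves give x as a function of w, so integrate with respect to w. Setting them equal: -2*w^2 + 10*w - 8 = 0, i.e. -2*(w - 4)*(w - 1) = 0, so they meet at w = 1, 4.
For w in [1, 4], x = -2*w^2 + 8*w - 7 is on the right; area = ∫[1,4] (-2*w^2 + 10*w - 8) dw = 9.

9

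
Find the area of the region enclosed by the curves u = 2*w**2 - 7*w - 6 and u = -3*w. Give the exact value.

Both boundary curves give u as a function of w, so integrate with respect to w. Setting them equal: 2*w**2 - 4*w - 6 = 0, i.e. 2*(w - 3)*(w + 1) = 0, so they meet at w = -1, 3.
For w in [-1, 3], u = 2*w**2 - 7*w - 6 is on the left; area = ∫[-1,3] (-(2*w**2 - 4*w - 6)) dw = 64/3.

64/3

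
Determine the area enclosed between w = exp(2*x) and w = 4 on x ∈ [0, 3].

The difference (exp(2*x)) - (4) = exp(2*x) - 4 changes sign at x = log(2) inside [0, 3], so split the integral there.
∫[0,log(2)] (exp(2*x) - 4) dx = 3/2 - log(16); the area of that piece is -3/2 + log(16).
∫[log(2),3] (exp(2*x) - 4) dx = -14 + 4*log(2) + exp(6)/2.
Total area = (-3/2 + log(16)) + (-14 + 4*log(2) + exp(6)/2) = -31/2 + 8*log(2) + exp(6)/2.

-31/2 + 8*log(2) + exp(6)/2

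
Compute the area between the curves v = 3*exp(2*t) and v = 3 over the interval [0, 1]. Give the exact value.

-9/2 + 3*exp(2)/2

On [0, 1], (3*exp(2*t)) - (3) = 3*exp(2*t) - 3 is ≥ 0 throughout, so the area is a single integral of |3*exp(2*t) - 3|.
∫[0,1] (3*exp(2*t) - 3) dt = -9/2 + 3*exp(2)/2.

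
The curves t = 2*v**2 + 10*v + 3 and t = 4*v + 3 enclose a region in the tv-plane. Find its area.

Both boundary curves give t as a function of v, so integrate with respect to v. Setting them equal: 2*v**2 + 6*v = 0, i.e. 2*v*(v + 3) = 0, so they meet at v = -3, 0.
For v in [-3, 0], t = 2*v**2 + 10*v + 3 is on the left; area = ∫[-3,0] (-(2*v**2 + 6*v)) dv = 9.

9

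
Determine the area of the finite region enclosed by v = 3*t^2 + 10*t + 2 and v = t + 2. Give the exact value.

Set the curves equal: 3*t^2 + 10*t + 2 = t + 2, so 3*t^2 + 9*t = 0, which factors as 3*t*(t + 3) = 0. The curves meet at t = -3, 0.
On [-3, 0], v = t + 2 is on top; that piece has area ∫[-3,0] (-(3*t^2 + 9*t)) dt = 27/2.

27/2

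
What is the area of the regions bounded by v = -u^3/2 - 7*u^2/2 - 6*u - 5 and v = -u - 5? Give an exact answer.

253/24

Set the curves equal: -u^3/2 - 7*u^2/2 - 6*u - 5 = -u - 5, so -u^3/2 - 7*u^2/2 - 5*u = 0, which factors as -u*(u + 2)*(u + 5)/2 = 0. The curves meet at u = -5, -2, 0.
On [-5, -2], v = -u - 5 is on top; that piece has area ∫[-5,-2] (-(-u^3/2 - 7*u^2/2 - 5*u)) du = 63/8.
On [-2, 0], v = -u^3/2 - 7*u^2/2 - 6*u - 5 is on top; that piece has area ∫[-2,0] (-u^3/2 - 7*u^2/2 - 5*u) du = 8/3.
Total enclosed area = 63/8 + 8/3 = 253/24.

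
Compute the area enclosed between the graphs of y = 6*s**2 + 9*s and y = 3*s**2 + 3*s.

4

Set the curves equal: 6*s**2 + 9*s = 3*s**2 + 3*s, so 3*s**2 + 6*s = 0, which factors as 3*s*(s + 2) = 0. The curves meet at s = -2, 0.
On [-2, 0], y = 3*s**2 + 3*s is on top; that piece has area ∫[-2,0] (-(3*s**2 + 6*s)) ds = 4.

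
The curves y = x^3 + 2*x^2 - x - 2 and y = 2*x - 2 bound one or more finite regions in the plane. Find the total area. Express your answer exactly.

71/6

Set the curves equal: x^3 + 2*x^2 - x - 2 = 2*x - 2, so x^3 + 2*x^2 - 3*x = 0, which factors as x*(x - 1)*(x + 3) = 0. The curves meet at x = -3, 0, 1.
On [-3, 0], y = x^3 + 2*x^2 - x - 2 is on top; that piece has area ∫[-3,0] (x^3 + 2*x^2 - 3*x) dx = 45/4.
On [0, 1], y = 2*x - 2 is on top; that piece has area ∫[0,1] (-(x^3 + 2*x^2 - 3*x)) dx = 7/12.
Total enclosed area = 45/4 + 7/12 = 71/6.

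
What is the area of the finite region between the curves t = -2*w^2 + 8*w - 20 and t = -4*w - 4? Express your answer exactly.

8/3

Both boundary curves give t as a function of w, so integrate with respect to w. Setting them equal: -2*w^2 + 12*w - 16 = 0, i.e. -2*(w - 4)*(w - 2) = 0, so they meet at w = 2, 4.
For w in [2, 4], t = -2*w^2 + 8*w - 20 is on the right; area = ∫[2,4] (-2*w^2 + 12*w - 16) dw = 8/3.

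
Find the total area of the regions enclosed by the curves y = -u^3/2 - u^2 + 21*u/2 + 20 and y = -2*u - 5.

2459/12

Set the curves equal: -u^3/2 - u^2 + 21*u/2 + 20 = -2*u - 5, so -u^3/2 - u^2 + 25*u/2 + 25 = 0, which factors as -(u - 5)*(u + 2)*(u + 5)/2 = 0. The curves meet at u = -5, -2, 5.
On [-5, -2], y = -2*u - 5 is on top; that piece has area ∫[-5,-2] (-(-u^3/2 - u^2 + 25*u/2 + 25)) du = 153/8.
On [-2, 5], y = -u^3/2 - u^2 + 21*u/2 + 20 is on top; that piece has area ∫[-2,5] (-u^3/2 - u^2 + 25*u/2 + 25) du = 4459/24.
Total enclosed area = 153/8 + 4459/24 = 2459/12.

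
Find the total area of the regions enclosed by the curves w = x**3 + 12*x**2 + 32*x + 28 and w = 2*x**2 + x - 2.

37/12

Set the curves equal: x**3 + 12*x**2 + 32*x + 28 = 2*x**2 + x - 2, so x**3 + 10*x**2 + 31*x + 30 = 0, which factors as (x + 2)*(x + 3)*(x + 5) = 0. The curves meet at x = -5, -3, -2.
On [-5, -3], w = x**3 + 12*x**2 + 32*x + 28 is on top; that piece has area ∫[-5,-3] (x**3 + 10*x**2 + 31*x + 30) dx = 8/3.
On [-3, -2], w = 2*x**2 + x - 2 is on top; that piece has area ∫[-3,-2] (-(x**3 + 10*x**2 + 31*x + 30)) dx = 5/12.
Total enclosed area = 8/3 + 5/12 = 37/12.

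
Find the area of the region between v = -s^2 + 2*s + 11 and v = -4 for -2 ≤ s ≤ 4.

78

On [-2, 4], (-s^2 + 2*s + 11) - (-4) = -s^2 + 2*s + 15 is ≥ 0 throughout, so the area is a single integral of |-s^2 + 2*s + 15|.
∫[-2,4] (-s^2 + 2*s + 15) ds = 78.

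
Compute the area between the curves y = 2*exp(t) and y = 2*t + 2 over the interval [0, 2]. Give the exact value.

-10 + 2*exp(2)

On [0, 2], (2*exp(t)) - (2*t + 2) = -2*t + 2*exp(t) - 2 is ≥ 0 throughout, so the area is a single integral of |-2*t + 2*exp(t) - 2|.
∫[0,2] (-2*t + 2*exp(t) - 2) dt = -10 + 2*exp(2).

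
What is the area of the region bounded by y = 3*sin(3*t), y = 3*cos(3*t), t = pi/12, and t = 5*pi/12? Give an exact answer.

On [pi/12, 5*pi/12], (3*sin(3*t)) - (3*cos(3*t)) = 3*sin(3*t) - 3*cos(3*t) is ≥ 0 throughout, so the area is a single integral of |3*sin(3*t) - 3*cos(3*t)|.
∫[pi/12,5*pi/12] (3*sin(3*t) - 3*cos(3*t)) dt = 2*sqrt(2).

2*sqrt(2)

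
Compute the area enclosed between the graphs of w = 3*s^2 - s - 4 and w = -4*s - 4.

1/2

Set the curves equal: 3*s^2 - s - 4 = -4*s - 4, so 3*s^2 + 3*s = 0, which factors as 3*s*(s + 1) = 0. The curves meet at s = -1, 0.
On [-1, 0], w = -4*s - 4 is on top; that piece has area ∫[-1,0] (-(3*s^2 + 3*s)) ds = 1/2.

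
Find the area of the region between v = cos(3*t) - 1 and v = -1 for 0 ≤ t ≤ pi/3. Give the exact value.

2/3

The difference (cos(3*t) - 1) - (-1) = cos(3*t) changes sign at t = pi/6 inside [0, pi/3], so split the integral there.
∫[0,pi/6] (cos(3*t)) dt = 1/3.
∫[pi/6,pi/3] (cos(3*t)) dt = -1/3; the area of that piece is 1/3.
Total area = 1/3 + 1/3 = 2/3.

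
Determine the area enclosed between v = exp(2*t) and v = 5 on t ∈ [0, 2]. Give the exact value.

The difference (exp(2*t)) - (5) = exp(2*t) - 5 changes sign at t = log(5)/2 inside [0, 2], so split the integral there.
∫[0,log(5)/2] (exp(2*t) - 5) dt = 2 - 5*log(5)/2; the area of that piece is -2 + 5*log(5)/2.
∫[log(5)/2,2] (exp(2*t) - 5) dt = -25/2 + 5*log(5)/2 + exp(4)/2.
Total area = (-2 + 5*log(5)/2) + (-25/2 + 5*log(5)/2 + exp(4)/2) = -29/2 + 5*log(5) + exp(4)/2.

-29/2 + 5*log(5) + exp(4)/2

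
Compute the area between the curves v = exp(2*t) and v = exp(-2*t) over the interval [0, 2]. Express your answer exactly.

On [0, 2], (exp(2*t)) - (exp(-2*t)) = exp(2*t) - exp(-2*t) is ≥ 0 throughout, so the area is a single integral of |exp(2*t) - exp(-2*t)|.
∫[0,2] (exp(2*t) - exp(-2*t)) dt = -1 + exp(-4)/2 + exp(4)/2.

-1 + exp(-4)/2 + exp(4)/2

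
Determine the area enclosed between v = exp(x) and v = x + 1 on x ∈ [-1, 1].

-2 - exp(-1) + exp(1)

On [-1, 1], (exp(x)) - (x + 1) = -x + exp(x) - 1 is ≥ 0 throughout, so the area is a single integral of |-x + exp(x) - 1|.
∫[-1,1] (-x + exp(x) - 1) dx = -2 - exp(-1) + exp(1).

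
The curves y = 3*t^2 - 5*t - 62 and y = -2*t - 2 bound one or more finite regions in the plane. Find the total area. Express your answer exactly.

729/2

Set the curves equal: 3*t^2 - 5*t - 62 = -2*t - 2, so 3*t^2 - 3*t - 60 = 0, which factors as 3*(t - 5)*(t + 4) = 0. The curves meet at t = -4, 5.
On [-4, 5], y = -2*t - 2 is on top; that piece has area ∫[-4,5] (-(3*t^2 - 3*t - 60)) dt = 729/2.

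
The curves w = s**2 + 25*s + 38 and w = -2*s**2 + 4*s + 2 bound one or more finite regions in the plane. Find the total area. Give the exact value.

Set the curves equal: s**2 + 25*s + 38 = -2*s**2 + 4*s + 2, so 3*s**2 + 21*s + 36 = 0, which factors as 3*(s + 3)*(s + 4) = 0. The curves meet at s = -4, -3.
On [-4, -3], w = -2*s**2 + 4*s + 2 is on top; that piece has area ∫[-4,-3] (-(3*s**2 + 21*s + 36)) ds = 1/2.

1/2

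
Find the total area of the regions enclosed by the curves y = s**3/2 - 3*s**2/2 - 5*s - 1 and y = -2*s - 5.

81/4

Set the curves equal: s**3/2 - 3*s**2/2 - 5*s - 1 = -2*s - 5, so s**3/2 - 3*s**2/2 - 3*s + 4 = 0, which factors as (s - 4)*(s - 1)*(s + 2)/2 = 0. The curves meet at s = -2, 1, 4.
On [-2, 1], y = s**3/2 - 3*s**2/2 - 5*s - 1 is on top; that piece has area ∫[-2,1] (s**3/2 - 3*s**2/2 - 3*s + 4) ds = 81/8.
On [1, 4], y = -2*s - 5 is on top; that piece has area ∫[1,4] (-(s**3/2 - 3*s**2/2 - 3*s + 4)) ds = 81/8.
Total enclosed area = 81/8 + 81/8 = 81/4.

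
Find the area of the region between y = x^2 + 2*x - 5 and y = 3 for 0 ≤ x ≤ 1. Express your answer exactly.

20/3

On [0, 1], (x^2 + 2*x - 5) - (3) = x^2 + 2*x - 8 is ≤ 0 throughout, so the area is a single integral of |x^2 + 2*x - 8|.
∫[0,1] (x^2 + 2*x - 8) dx = -20/3; the area of that piece is 20/3.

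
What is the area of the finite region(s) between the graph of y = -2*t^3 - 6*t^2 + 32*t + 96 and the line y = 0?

The curve meets the t-axis where -2*t^3 - 6*t^2 + 32*t + 96 = 0, i.e. -2*(t - 4)*(t + 3)*(t + 4) = 0, at t = -4, -3, 4.
On [-4, -3] the curve lies below the axis; ∫[-4,-3] (-2*t^3 - 6*t^2 + 32*t + 96) dt = -5/2, giving area 5/2.
On [-3, 4] the curve lies above the axis; ∫[-3,4] (-2*t^3 - 6*t^2 + 32*t + 96) dt = 1029/2, giving area 1029/2.
Total area = 5/2 + 1029/2 = 517.

517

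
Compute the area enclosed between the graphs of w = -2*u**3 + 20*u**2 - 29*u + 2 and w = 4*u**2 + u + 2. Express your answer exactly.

253/6

Set the curves equal: -2*u**3 + 20*u**2 - 29*u + 2 = 4*u**2 + u + 2, so -2*u**3 + 16*u**2 - 30*u = 0, which factors as -2*u*(u - 5)*(u - 3) = 0. The curves meet at u = 0, 3, 5.
On [0, 3], w = 4*u**2 + u + 2 is on top; that piece has area ∫[0,3] (-(-2*u**3 + 16*u**2 - 30*u)) du = 63/2.
On [3, 5], w = -2*u**3 + 20*u**2 - 29*u + 2 is on top; that piece has area ∫[3,5] (-2*u**3 + 16*u**2 - 30*u) du = 32/3.
Total enclosed area = 63/2 + 32/3 = 253/6.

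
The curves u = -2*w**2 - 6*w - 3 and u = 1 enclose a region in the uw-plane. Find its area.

Both boundary curves give u as a function of w, so integrate with respect to w. Setting them equal: -2*w**2 - 6*w - 4 = 0, i.e. -2*(w + 1)*(w + 2) = 0, so they meet at w = -2, -1.
For w in [-2, -1], u = -2*w**2 - 6*w - 3 is on the right; area = ∫[-2,-1] (-2*w**2 - 6*w - 4) dw = 1/3.

1/3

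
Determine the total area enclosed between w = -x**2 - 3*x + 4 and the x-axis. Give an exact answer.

The curve meets the x-axis where -x**2 - 3*x + 4 = 0, i.e. -(x - 1)*(x + 4) = 0, at x = -4, 1.
On [-4, 1] the curve lies above the axis; ∫[-4,1] (-x**2 - 3*x + 4) dx = 125/6, giving area 125/6.

125/6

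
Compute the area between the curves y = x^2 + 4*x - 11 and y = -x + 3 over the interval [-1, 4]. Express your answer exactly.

313/6

The difference (x^2 + 4*x - 11) - (-x + 3) = x^2 + 5*x - 14 changes sign at x = 2 inside [-1, 4], so split the integral there.
∫[-1,2] (x^2 + 5*x - 14) dx = -63/2; the area of that piece is 63/2.
∫[2,4] (x^2 + 5*x - 14) dx = 62/3.
Total area = 63/2 + 62/3 = 313/6.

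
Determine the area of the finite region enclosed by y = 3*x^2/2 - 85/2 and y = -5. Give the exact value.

Set the curves equal: 3*x^2/2 - 85/2 = -5, so 3*x^2/2 - 75/2 = 0, which factors as 3*(x - 5)*(x + 5)/2 = 0. The curves meet at x = -5, 5.
On [-5, 5], y = -5 is on top; that piece has area ∫[-5,5] (-(3*x^2/2 - 75/2)) dx = 250.

250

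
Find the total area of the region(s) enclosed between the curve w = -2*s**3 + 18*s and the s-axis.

The curve meets the s-axis where -2*s**3 + 18*s = 0, i.e. -2*s*(s - 3)*(s + 3) = 0, at s = -3, 0, 3.
On [-3, 0] the curve lies below the axis; ∫[-3,0] (-2*s**3 + 18*s) ds = -81/2, giving area 81/2.
On [0, 3] the curve lies above the axis; ∫[0,3] (-2*s**3 + 18*s) ds = 81/2, giving area 81/2.
Total area = 81/2 + 81/2 = 81.

81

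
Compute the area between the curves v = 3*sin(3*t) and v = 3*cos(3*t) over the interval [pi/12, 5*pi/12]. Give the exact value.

On [pi/12, 5*pi/12], (3*sin(3*t)) - (3*cos(3*t)) = 3*sin(3*t) - 3*cos(3*t) is ≥ 0 throughout, so the area is a single integral of |3*sin(3*t) - 3*cos(3*t)|.
∫[pi/12,5*pi/12] (3*sin(3*t) - 3*cos(3*t)) dt = 2*sqrt(2).

2*sqrt(2)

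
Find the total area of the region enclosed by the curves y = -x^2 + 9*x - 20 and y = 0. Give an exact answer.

1/6

Set the curves equal: -x^2 + 9*x - 20 = 0, so -x^2 + 9*x - 20 = 0, which factors as -(x - 5)*(x - 4) = 0. The curves meet at x = 4, 5.
On [4, 5], y = -x^2 + 9*x - 20 is on top; that piece has area ∫[4,5] (-x^2 + 9*x - 20) dx = 1/6.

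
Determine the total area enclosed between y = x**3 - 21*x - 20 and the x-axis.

The curve meets the x-axis where x**3 - 21*x - 20 = 0, i.e. (x - 5)*(x + 1)*(x + 4) = 0, at x = -4, -1, 5.
On [-4, -1] the curve lies above the axis; ∫[-4,-1] (x**3 - 21*x - 20) dx = 135/4, giving area 135/4.
On [-1, 5] the curve lies below the axis; ∫[-1,5] (x**3 - 21*x - 20) dx = -216, giving area 216.
Total area = 135/4 + 216 = 999/4.

999/4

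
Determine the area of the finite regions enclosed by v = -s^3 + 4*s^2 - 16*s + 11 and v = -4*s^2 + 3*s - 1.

37/12

Set the curves equal: -s^3 + 4*s^2 - 16*s + 11 = -4*s^2 + 3*s - 1, so -s^3 + 8*s^2 - 19*s + 12 = 0, which factors as -(s - 4)*(s - 3)*(s - 1) = 0. The curves meet at s = 1, 3, 4.
On [1, 3], v = -4*s^2 + 3*s - 1 is on top; that piece has area ∫[1,3] (-(-s^3 + 8*s^2 - 19*s + 12)) ds = 8/3.
On [3, 4], v = -s^3 + 4*s^2 - 16*s + 11 is on top; that piece has area ∫[3,4] (-s^3 + 8*s^2 - 19*s + 12) ds = 5/12.
Total enclosed area = 8/3 + 5/12 = 37/12.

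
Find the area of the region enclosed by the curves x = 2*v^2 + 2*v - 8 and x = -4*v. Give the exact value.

Both boundary curves give x as a function of v, so integrate with respect to v. Setting them equal: 2*v^2 + 6*v - 8 = 0, i.e. 2*(v - 1)*(v + 4) = 0, so they meet at v = -4, 1.
For v in [-4, 1], x = 2*v^2 + 2*v - 8 is on the left; area = ∫[-4,1] (-(2*v^2 + 6*v - 8)) dv = 125/3.

125/3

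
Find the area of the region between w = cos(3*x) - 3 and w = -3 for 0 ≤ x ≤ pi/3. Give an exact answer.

The difference (cos(3*x) - 3) - (-3) = cos(3*x) changes sign at x = pi/6 inside [0, pi/3], so split the integral there.
∫[0,pi/6] (cos(3*x)) dx = 1/3.
∫[pi/6,pi/3] (cos(3*x)) dx = -1/3; the area of that piece is 1/3.
Total area = 1/3 + 1/3 = 2/3.

2/3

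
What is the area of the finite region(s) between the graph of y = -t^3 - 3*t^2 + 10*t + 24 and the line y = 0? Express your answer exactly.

407/4

The curve meets the t-axis where -t^3 - 3*t^2 + 10*t + 24 = 0, i.e. -(t - 3)*(t + 2)*(t + 4) = 0, at t = -4, -2, 3.
On [-4, -2] the curve lies below the axis; ∫[-4,-2] (-t^3 - 3*t^2 + 10*t + 24) dt = -8, giving area 8.
On [-2, 3] the curve lies above the axis; ∫[-2,3] (-t^3 - 3*t^2 + 10*t + 24) dt = 375/4, giving area 375/4.
Total area = 8 + 375/4 = 407/4.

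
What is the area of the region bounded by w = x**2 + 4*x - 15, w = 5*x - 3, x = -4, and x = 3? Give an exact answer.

The difference (x**2 + 4*x - 15) - (5*x - 3) = x**2 - x - 12 changes sign at x = -3 inside [-4, 3], so split the integral there.
∫[-4,-3] (x**2 - x - 12) dx = 23/6.
∫[-3,3] (x**2 - x - 12) dx = -54; the area of that piece is 54.
Total area = 23/6 + 54 = 347/6.

347/6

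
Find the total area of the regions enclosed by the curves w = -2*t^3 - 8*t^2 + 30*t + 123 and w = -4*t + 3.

Set the curves equal: -2*t^3 - 8*t^2 + 30*t + 123 = -4*t + 3, so -2*t^3 - 8*t^2 + 34*t + 120 = 0, which factors as -2*(t - 4)*(t + 3)*(t + 5) = 0. The curves meet at t = -5, -3, 4.
On [-5, -3], w = -4*t + 3 is on top; that piece has area ∫[-5,-3] (-(-2*t^3 - 8*t^2 + 34*t + 120)) dt = 64/3.
On [-3, 4], w = -2*t^3 - 8*t^2 + 30*t + 123 is on top; that piece has area ∫[-3,4] (-2*t^3 - 8*t^2 + 34*t + 120) dt = 3773/6.
Total enclosed area = 64/3 + 3773/6 = 3901/6.

3901/6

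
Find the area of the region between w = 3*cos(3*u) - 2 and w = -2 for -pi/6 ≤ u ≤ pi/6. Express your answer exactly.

2

On [-pi/6, pi/6], (3*cos(3*u) - 2) - (-2) = 3*cos(3*u) is ≥ 0 throughout, so the area is a single integral of |3*cos(3*u)|.
∫[-pi/6,pi/6] (3*cos(3*u)) du = 2.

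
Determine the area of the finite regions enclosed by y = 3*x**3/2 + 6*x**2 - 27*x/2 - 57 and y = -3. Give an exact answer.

Set the curves equal: 3*x**3/2 + 6*x**2 - 27*x/2 - 57 = -3, so 3*x**3/2 + 6*x**2 - 27*x/2 - 54 = 0, which factors as 3*(x - 3)*(x + 3)*(x + 4)/2 = 0. The curves meet at x = -4, -3, 3.
On [-4, -3], y = 3*x**3/2 + 6*x**2 - 27*x/2 - 57 is on top; that piece has area ∫[-4,-3] (3*x**3/2 + 6*x**2 - 27*x/2 - 54) dx = 13/8.
On [-3, 3], y = -3 is on top; that piece has area ∫[-3,3] (-(3*x**3/2 + 6*x**2 - 27*x/2 - 54)) dx = 216.
Total enclosed area = 13/8 + 216 = 1741/8.

1741/8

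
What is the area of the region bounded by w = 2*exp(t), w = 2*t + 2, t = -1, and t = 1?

On [-1, 1], (2*exp(t)) - (2*t + 2) = -2*t + 2*exp(t) - 2 is ≥ 0 throughout, so the area is a single integral of |-2*t + 2*exp(t) - 2|.
∫[-1,1] (-2*t + 2*exp(t) - 2) dt = -4 - 2*exp(-1) + 2*exp(1).

-4 - 2*exp(-1) + 2*exp(1)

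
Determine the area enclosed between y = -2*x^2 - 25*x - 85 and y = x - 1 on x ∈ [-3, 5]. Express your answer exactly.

On [-3, 5], (-2*x^2 - 25*x - 85) - (x - 1) = -2*x^2 - 26*x - 84 is ≤ 0 throughout, so the area is a single integral of |-2*x^2 - 26*x - 84|.
∫[-3,5] (-2*x^2 - 26*x - 84) dx = -2944/3; the area of that piece is 2944/3.

2944/3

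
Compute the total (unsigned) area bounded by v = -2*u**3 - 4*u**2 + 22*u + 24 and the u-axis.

937/6

The curve meets the u-axis where -2*u**3 - 4*u**2 + 22*u + 24 = 0, i.e. -2*(u - 3)*(u + 1)*(u + 4) = 0, at u = -4, -1, 3.
On [-4, -1] the curve lies below the axis; ∫[-4,-1] (-2*u**3 - 4*u**2 + 22*u + 24) du = -99/2, giving area 99/2.
On [-1, 3] the curve lies above the axis; ∫[-1,3] (-2*u**3 - 4*u**2 + 22*u + 24) du = 320/3, giving area 320/3.
Total area = 99/2 + 320/3 = 937/6.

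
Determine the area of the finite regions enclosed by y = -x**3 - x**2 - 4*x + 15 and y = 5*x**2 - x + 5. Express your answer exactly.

81/2

Set the curves equal: -x**3 - x**2 - 4*x + 15 = 5*x**2 - x + 5, so -x**3 - 6*x**2 - 3*x + 10 = 0, which factors as -(x - 1)*(x + 2)*(x + 5) = 0. The curves meet at x = -5, -2, 1.
On [-5, -2], y = 5*x**2 - x + 5 is on top; that piece has area ∫[-5,-2] (-(-x**3 - 6*x**2 - 3*x + 10)) dx = 81/4.
On [-2, 1], y = -x**3 - x**2 - 4*x + 15 is on top; that piece has area ∫[-2,1] (-x**3 - 6*x**2 - 3*x + 10) dx = 81/4.
Total enclosed area = 81/4 + 81/4 = 81/2.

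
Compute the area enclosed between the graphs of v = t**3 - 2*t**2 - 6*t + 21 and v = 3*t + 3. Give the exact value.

Set the curves equal: t**3 - 2*t**2 - 6*t + 21 = 3*t + 3, so t**3 - 2*t**2 - 9*t + 18 = 0, which factors as (t - 3)*(t - 2)*(t + 3) = 0. The curves meet at t = -3, 2, 3.
On [-3, 2], v = t**3 - 2*t**2 - 6*t + 21 is on top; that piece has area ∫[-3,2] (t**3 - 2*t**2 - 9*t + 18) dt = 875/12.
On [2, 3], v = 3*t + 3 is on top; that piece has area ∫[2,3] (-(t**3 - 2*t**2 - 9*t + 18)) dt = 11/12.
Total enclosed area = 875/12 + 11/12 = 443/6.

443/6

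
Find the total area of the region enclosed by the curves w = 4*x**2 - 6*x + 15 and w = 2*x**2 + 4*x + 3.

Set the curves equal: 4*x**2 - 6*x + 15 = 2*x**2 + 4*x + 3, so 2*x**2 - 10*x + 12 = 0, which factors as 2*(x - 3)*(x - 2) = 0. The curves meet at x = 2, 3.
On [2, 3], w = 2*x**2 + 4*x + 3 is on top; that piece has area ∫[2,3] (-(2*x**2 - 10*x + 12)) dx = 1/3.

1/3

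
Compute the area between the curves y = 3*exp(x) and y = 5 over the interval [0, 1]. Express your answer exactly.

The difference (3*exp(x)) - (5) = 3*exp(x) - 5 changes sign at x = log(5/3) inside [0, 1], so split the integral there.
∫[0,log(5/3)] (3*exp(x) - 5) dx = log(243/3125) + 2; the area of that piece is -2 + log(3125/243).
∫[log(5/3),1] (3*exp(x) - 5) dx = -10 - 5*log(3) + 5*log(5) + 3*exp(1).
Total area = (-2 + log(3125/243)) + (-10 - 5*log(3) + 5*log(5) + 3*exp(1)) = -12 - 10*log(3) + 3*exp(1) + 10*log(5).

-12 - 10*log(3) + 3*exp(1) + 10*log(5)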